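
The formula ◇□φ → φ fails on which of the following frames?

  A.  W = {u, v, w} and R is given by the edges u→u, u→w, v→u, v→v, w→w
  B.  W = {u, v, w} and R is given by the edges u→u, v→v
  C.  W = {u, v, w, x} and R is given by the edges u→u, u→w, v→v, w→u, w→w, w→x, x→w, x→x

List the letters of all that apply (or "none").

A

The schema ◇□φ → φ is the dual of axiom B; it is valid on a frame iff R is symmetric.
(A) R is not symmetric (u R w but not w R u), so the schema fails here.
(B) R is symmetric (every R-edge is matched by its reverse), so the schema is valid here.
(C) R is symmetric (every R-edge is matched by its reverse), so the schema is valid here.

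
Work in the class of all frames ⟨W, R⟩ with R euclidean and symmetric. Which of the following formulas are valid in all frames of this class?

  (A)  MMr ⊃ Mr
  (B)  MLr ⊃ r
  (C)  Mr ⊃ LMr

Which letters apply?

A, B, C

A symmetric euclidean relation is transitive (uRv and vRw give vRu by symmetry, then uRw by the euclidean condition, applied at v).
(A) MMr ⊃ Mr (the dual of axiom 4) characterises the transitive frames. Every such R is transitive — valid.
(B) MLr ⊃ r is the dual of axiom B; it is valid on a frame exactly when R is symmetric. Every such R is symmetric, so valid.
(C) Mr ⊃ LMr (axiom 5) characterises the euclidean frames. Every such R is euclidean — valid.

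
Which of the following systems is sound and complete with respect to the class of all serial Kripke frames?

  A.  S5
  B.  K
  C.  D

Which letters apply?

(A) S5 is determined by the class of reflexive, symmetric, and transitive frames.
(B) K is determined by the class of arbitrary frames.
(C) D is determined by exactly this class.

C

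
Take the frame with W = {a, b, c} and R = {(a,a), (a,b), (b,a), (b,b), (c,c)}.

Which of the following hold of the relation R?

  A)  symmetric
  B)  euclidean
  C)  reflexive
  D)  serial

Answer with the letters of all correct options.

(A) symmetric: every R-edge is matched by its reverse.
(B) euclidean: any two R-successors of the same world are R-related.
(C) reflexive: each world relates to itself.
(D) serial: every world has an R-successor.

A, B, C, D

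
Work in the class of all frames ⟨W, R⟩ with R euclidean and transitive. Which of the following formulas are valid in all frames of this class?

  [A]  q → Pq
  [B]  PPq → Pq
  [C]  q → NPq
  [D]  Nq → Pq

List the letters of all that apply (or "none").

B

(A) q → Pq is the dual of axiom T, which corresponds to reflexivity. Such an R need not be reflexive — not valid.
(B) PPq → Pq (the dual of axiom 4) characterises the transitive frames. Every such R is transitive — valid.
(C) q → NPq (axiom B) characterises the symmetric frames. Such an R need not be symmetric — not valid.
(D) Nq → Pq is axiom D; it is valid on a frame exactly when R is serial. Such an R need not be serial, so not valid.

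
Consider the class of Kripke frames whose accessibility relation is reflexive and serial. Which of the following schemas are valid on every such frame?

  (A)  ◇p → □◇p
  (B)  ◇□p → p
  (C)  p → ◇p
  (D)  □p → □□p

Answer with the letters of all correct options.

C

(A) ◇p → □◇p is axiom 5; it is valid on a frame exactly when R is euclidean. Such an R need not be euclidean, so not valid.
(B) ◇□p → p (the dual of axiom B) characterises the symmetric frames. Such an R need not be symmetric — not valid.
(C) p → ◇p (the dual of axiom T) characterises the reflexive frames. Every such R is reflexive — valid.
(D) □p → □□p is axiom 4, which corresponds to transitivity. Such an R need not be transitive — not valid.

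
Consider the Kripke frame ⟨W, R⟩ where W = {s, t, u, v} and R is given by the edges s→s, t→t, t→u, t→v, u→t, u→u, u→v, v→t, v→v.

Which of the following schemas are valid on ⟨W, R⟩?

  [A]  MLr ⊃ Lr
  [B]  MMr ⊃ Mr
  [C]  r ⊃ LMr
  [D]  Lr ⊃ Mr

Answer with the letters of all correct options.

R is not symmetric: u R v but not v R u.
R is not transitive: v R t and t R u but not v R u.
R is not euclidean: t R v and t R u but not v R u.
R is serial: every world has an R-successor.
(A) MLr ⊃ Lr is the dual of axiom 5, which corresponds to the euclidean property. R is not euclidean — not valid.
(B) the dual of axiom 4: valid iff R is transitive. R is not transitive — not valid.
(C) r ⊃ LMr is axiom B; it is valid on a frame exactly when R is symmetric. R is not symmetric, so not valid.
(D) axiom D: valid iff R is serial. R is serial — valid.

D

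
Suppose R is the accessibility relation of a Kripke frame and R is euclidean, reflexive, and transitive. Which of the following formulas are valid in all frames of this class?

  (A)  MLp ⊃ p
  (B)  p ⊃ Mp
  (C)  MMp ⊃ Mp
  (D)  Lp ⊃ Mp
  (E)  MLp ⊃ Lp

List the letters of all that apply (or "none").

A relation that is euclidean, reflexive, and transitive is also serial and symmetric.
(A) the dual of axiom B: valid iff R is symmetric. Every such R is symmetric — valid.
(B) p ⊃ Mp is the dual of axiom T, which corresponds to reflexivity. Every such R is reflexive — valid.
(C) MMp ⊃ Mp is the dual of axiom 4; it is valid on a frame exactly when R is transitive. Every such R is transitive, so valid.
(D) Lp ⊃ Mp is axiom D; it is valid on a frame exactly when R is serial. Every such R is serial, so valid.
(E) MLp ⊃ Lp is the dual of axiom 5; it is valid on a frame exactly when R is euclidean. Every such R is euclidean, so valid.

A, B, C, D, E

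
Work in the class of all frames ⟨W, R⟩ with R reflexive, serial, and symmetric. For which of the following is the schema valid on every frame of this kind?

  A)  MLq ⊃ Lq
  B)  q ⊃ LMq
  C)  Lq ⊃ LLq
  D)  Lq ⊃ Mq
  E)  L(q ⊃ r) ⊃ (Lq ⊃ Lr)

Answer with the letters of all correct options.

B, D, E

(A) MLq ⊃ Lq is the dual of axiom 5, which corresponds to the euclidean property. Such an R need not be euclidean — not valid.
(B) q ⊃ LMq is axiom B, which corresponds to symmetry. Every such R is symmetric — valid.
(C) Lq ⊃ LLq is axiom 4; it is valid on a frame exactly when R is transitive. Such an R need not be transitive, so not valid.
(D) Lq ⊃ Mq is axiom D; it is valid on a frame exactly when R is serial. Every such R is serial, so valid.
(E) L(q ⊃ r) ⊃ (Lq ⊃ Lr) is axiom K, valid on every Kripke frame — valid.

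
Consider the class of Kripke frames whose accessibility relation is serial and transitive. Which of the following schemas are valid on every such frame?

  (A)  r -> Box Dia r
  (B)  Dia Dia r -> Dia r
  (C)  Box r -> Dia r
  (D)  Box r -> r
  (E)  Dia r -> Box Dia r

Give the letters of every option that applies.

B, C

(A) axiom B: valid iff R is symmetric. Such an R need not be symmetric — not valid.
(B) Dia Dia r -> Dia r is the dual of axiom 4, which corresponds to transitivity. Every such R is transitive — valid.
(C) Box r -> Dia r is axiom D, which corresponds to seriality. Every such R is serial — valid.
(D) Box r -> r (axiom T) characterises the reflexive frames. Such an R need not be reflexive — not valid.
(E) axiom 5: valid iff R is euclidean. Such an R need not be euclidean — not valid.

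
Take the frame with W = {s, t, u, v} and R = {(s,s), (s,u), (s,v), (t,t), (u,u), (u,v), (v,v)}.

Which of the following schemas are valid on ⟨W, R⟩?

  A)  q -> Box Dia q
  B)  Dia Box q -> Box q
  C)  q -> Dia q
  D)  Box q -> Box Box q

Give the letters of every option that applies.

R is reflexive: each world relates to itself.
R is not symmetric: s R u but not u R s.
R is transitive: R is closed under composition.
R is not euclidean: s R u and s R s but not u R s.
(A) axiom B: valid iff R is symmetric. R is not symmetric — not valid.
(B) Dia Box q -> Box q is the dual of axiom 5; it is valid on a frame exactly when R is euclidean. R is not euclidean, so not valid.
(C) q -> Dia q is the dual of axiom T; it is valid on a frame exactly when R is reflexive. R is reflexive, so valid.
(D) Box q -> Box Box q (axiom 4) characterises the transitive frames. R is transitive — valid.

C, D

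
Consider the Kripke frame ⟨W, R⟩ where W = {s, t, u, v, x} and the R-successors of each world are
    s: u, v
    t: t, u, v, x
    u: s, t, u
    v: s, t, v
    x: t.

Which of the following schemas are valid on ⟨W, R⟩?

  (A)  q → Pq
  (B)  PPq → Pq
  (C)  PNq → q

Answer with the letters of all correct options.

R is not reflexive: not s R s.
R is symmetric: every R-edge is matched by its reverse.
R is not transitive: s R u and u R s but not s R s.
(A) q → Pq (the dual of axiom T) characterises the reflexive frames. R is not reflexive — not valid.
(B) PPq → Pq is the dual of axiom 4; it is valid on a frame exactly when R is transitive. R is not transitive, so not valid.
(C) PNq → q is the dual of axiom B; it is valid on a frame exactly when R is symmetric. R is symmetric, so valid.

C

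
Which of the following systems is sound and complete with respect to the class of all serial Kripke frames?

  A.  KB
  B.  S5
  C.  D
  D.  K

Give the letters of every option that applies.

C

(A) KB is determined by the class of symmetric frames.
(B) S5 is determined by the class of reflexive, symmetric, and transitive frames.
(C) D is determined by exactly this class.
(D) K is determined by the class of arbitrary frames.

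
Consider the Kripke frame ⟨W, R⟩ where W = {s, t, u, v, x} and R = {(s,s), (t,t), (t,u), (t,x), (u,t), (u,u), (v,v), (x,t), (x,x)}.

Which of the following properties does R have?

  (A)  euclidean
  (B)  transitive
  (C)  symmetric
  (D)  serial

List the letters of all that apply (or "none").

(A) not euclidean: t R u and t R x but not u R x.
(B) not transitive: u R t and t R x but not u R x.
(C) symmetric: every R-edge is matched by its reverse.
(D) serial: every world has an R-successor.

C, D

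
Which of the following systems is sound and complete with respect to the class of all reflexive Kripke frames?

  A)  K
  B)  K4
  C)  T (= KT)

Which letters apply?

(A) K is determined by the class of arbitrary frames.
(B) K4 is determined by the class of transitive frames.
(C) T (= KT) is determined by exactly this class.

C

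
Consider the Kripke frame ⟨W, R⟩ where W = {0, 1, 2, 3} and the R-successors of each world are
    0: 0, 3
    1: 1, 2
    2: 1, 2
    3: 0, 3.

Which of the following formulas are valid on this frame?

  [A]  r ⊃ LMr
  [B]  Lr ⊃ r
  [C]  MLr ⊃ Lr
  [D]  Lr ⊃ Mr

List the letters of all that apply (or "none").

R is reflexive: each world relates to itself.
R is symmetric: every R-edge is matched by its reverse.
R is euclidean: any two R-successors of the same world are R-related.
R is serial: every world has an R-successor.
(A) r ⊃ LMr is axiom B; it is valid on a frame exactly when R is symmetric. R is symmetric, so valid.
(B) Lr ⊃ r (axiom T) characterises the reflexive frames. R is reflexive — valid.
(C) MLr ⊃ Lr is the dual of axiom 5; it is valid on a frame exactly when R is euclidean. R is euclidean, so valid.
(D) Lr ⊃ Mr is axiom D; it is valid on a frame exactly when R is serial. R is serial, so valid.

A, B, C, D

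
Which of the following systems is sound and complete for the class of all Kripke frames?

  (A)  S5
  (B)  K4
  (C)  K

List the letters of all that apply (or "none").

C

(A) S5 is determined by the class of reflexive, symmetric, and transitive frames.
(B) K4 is determined by the class of transitive frames.
(C) K is determined by exactly this class.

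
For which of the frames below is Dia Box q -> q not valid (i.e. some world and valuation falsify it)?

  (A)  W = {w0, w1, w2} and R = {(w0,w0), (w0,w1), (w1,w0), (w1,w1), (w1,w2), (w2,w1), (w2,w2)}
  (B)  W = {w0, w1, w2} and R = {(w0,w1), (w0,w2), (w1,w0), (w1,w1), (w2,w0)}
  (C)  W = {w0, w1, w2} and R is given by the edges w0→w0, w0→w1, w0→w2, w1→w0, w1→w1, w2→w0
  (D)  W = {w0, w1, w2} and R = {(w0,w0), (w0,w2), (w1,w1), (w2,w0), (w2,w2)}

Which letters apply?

The schema Dia Box q -> q is the dual of axiom B; it is valid on a frame iff R is symmetric.
(A) R is symmetric (every R-edge is matched by its reverse), so the schema is valid here.
(B) R is symmetric (every R-edge is matched by its reverse), so the schema is valid here.
(C) R is symmetric (every R-edge is matched by its reverse), so the schema is valid here.
(D) R is symmetric (every R-edge is matched by its reverse), so the schema is valid here.

none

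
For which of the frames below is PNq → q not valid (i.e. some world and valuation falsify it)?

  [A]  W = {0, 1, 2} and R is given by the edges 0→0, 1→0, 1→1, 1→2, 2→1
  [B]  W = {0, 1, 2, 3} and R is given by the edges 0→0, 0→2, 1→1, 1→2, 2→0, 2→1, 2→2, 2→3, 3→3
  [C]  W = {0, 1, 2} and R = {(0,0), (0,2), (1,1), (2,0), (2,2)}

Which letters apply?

A, B

The schema PNq → q is the dual of axiom B; it is valid on a frame iff R is symmetric.
(A) R is not symmetric (1 R 0 but not 0 R 1), so the schema fails here.
(B) R is not symmetric (2 R 3 but not 3 R 2), so the schema fails here.
(C) R is symmetric (every R-edge is matched by its reverse), so the schema is valid here.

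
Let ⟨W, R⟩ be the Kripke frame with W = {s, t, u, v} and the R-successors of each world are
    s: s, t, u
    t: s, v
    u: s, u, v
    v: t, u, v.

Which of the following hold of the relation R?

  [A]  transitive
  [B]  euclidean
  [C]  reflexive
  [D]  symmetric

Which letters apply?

(A) not transitive: s R t and t R v but not s R v.
(B) not euclidean: s R t and s R u but not t R u.
(C) not reflexive: not t R t.
(D) symmetric: every R-edge is matched by its reverse.

D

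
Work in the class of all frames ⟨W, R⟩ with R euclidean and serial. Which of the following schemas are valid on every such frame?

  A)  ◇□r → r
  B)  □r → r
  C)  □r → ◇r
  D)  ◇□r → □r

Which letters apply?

(A) the dual of axiom B: valid iff R is symmetric. Such an R need not be symmetric — not valid.
(B) axiom T: valid iff R is reflexive. Such an R need not be reflexive — not valid.
(C) □r → ◇r is axiom D, which corresponds to seriality. Every such R is serial — valid.
(D) ◇□r → □r is the dual of axiom 5, which corresponds to the euclidean property. Every such R is euclidean — valid.

C, D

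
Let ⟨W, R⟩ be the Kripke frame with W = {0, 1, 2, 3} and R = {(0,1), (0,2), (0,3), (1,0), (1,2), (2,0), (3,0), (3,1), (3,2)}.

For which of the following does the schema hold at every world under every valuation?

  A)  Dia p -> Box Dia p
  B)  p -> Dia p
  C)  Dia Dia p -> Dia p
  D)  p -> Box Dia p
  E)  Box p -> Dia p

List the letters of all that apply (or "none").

E

R is not reflexive: not 0 R 0.
R is not symmetric: 1 R 2 but not 2 R 1.
R is not transitive: 0 R 1 and 1 R 0 but not 0 R 0.
R is not euclidean: 0 R 1 and 0 R 3 but not 1 R 3.
R is serial: every world has an R-successor.
(A) Dia p -> Box Dia p (axiom 5) characterises the euclidean frames. R is not euclidean — not valid.
(B) the dual of axiom T: valid iff R is reflexive. R is not reflexive — not valid.
(C) Dia Dia p -> Dia p is the dual of axiom 4; it is valid on a frame exactly when R is transitive. R is not transitive, so not valid.
(D) axiom B: valid iff R is symmetric. R is not symmetric — not valid.
(E) Box p -> Dia p is axiom D, which corresponds to seriality. R is serial — valid.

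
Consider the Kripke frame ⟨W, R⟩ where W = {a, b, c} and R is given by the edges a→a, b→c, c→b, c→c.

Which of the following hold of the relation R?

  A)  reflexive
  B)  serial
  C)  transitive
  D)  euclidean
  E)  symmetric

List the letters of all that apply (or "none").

(A) not reflexive: not b R b.
(B) serial: every world has an R-successor.
(C) not transitive: b R c and c R b but not b R b.
(D) not euclidean: c R b and c R b but not b R b.
(E) symmetric: every R-edge is matched by its reverse.

B, E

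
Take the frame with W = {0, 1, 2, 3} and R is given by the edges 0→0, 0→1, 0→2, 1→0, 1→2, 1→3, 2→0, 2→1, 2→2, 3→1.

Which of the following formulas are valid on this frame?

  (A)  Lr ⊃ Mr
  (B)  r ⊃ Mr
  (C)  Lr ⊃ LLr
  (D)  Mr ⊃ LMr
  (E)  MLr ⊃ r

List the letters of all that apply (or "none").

A, E

R is not reflexive: not 1 R 1.
R is symmetric: every R-edge is matched by its reverse.
R is not transitive: 0 R 1 and 1 R 3 but not 0 R 3.
R is not euclidean: 1 R 0 and 1 R 3 but not 0 R 3.
R is serial: every world has an R-successor.
(A) Lr ⊃ Mr (axiom D) characterises the serial frames. R is serial — valid.
(B) the dual of axiom T: valid iff R is reflexive. R is not reflexive — not valid.
(C) axiom 4: valid iff R is transitive. R is not transitive — not valid.
(D) Mr ⊃ LMr (axiom 5) characterises the euclidean frames. R is not euclidean — not valid.
(E) MLr ⊃ r (the dual of axiom B) characterises the symmetric frames. R is symmetric — valid.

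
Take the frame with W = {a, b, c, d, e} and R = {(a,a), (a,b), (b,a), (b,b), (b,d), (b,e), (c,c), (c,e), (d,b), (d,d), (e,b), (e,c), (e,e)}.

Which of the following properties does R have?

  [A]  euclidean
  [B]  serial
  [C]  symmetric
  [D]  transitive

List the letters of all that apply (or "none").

(A) not euclidean: b R a and b R d but not a R d.
(B) serial: every world has an R-successor.
(C) symmetric: every R-edge is matched by its reverse.
(D) not transitive: a R b and b R d but not a R d.

B, C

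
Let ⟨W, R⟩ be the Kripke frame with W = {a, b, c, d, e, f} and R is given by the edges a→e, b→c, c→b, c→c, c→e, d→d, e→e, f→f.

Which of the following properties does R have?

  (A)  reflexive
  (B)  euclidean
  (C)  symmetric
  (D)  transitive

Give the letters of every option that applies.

(A) not reflexive: not a R a.
(B) not euclidean: c R b and c R e but not b R e.
(C) not symmetric: a R e but not e R a.
(D) not transitive: b R c and c R b but not b R b.

none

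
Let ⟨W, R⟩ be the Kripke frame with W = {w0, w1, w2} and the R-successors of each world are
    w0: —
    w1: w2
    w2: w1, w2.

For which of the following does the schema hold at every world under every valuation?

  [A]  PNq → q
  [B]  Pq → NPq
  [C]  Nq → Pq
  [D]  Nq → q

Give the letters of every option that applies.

R is not reflexive: not w0 R w0.
R is symmetric: every R-edge is matched by its reverse.
R is not euclidean: w2 R w1 and w2 R w1 but not w1 R w1.
R is not serial: w0 has no R-successor.
(A) the dual of axiom B: valid iff R is symmetric. R is symmetric — valid.
(B) Pq → NPq is axiom 5; it is valid on a frame exactly when R is euclidean. R is not euclidean, so not valid.
(C) Nq → Pq (axiom D) characterises the serial frames. R is not serial — not valid.
(D) Nq → q (axiom T) characterises the reflexive frames. R is not reflexive — not valid.

A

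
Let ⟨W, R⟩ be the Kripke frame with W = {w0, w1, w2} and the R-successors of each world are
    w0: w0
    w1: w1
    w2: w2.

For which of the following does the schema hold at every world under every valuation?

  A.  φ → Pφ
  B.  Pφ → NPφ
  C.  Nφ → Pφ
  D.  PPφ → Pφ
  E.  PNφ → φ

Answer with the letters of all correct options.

R is reflexive: each world relates to itself.
R is symmetric: every R-edge is matched by its reverse.
R is transitive: R is closed under composition.
R is euclidean: any two R-successors of the same world are R-related.
R is serial: every world has an R-successor.
(A) φ → Pφ is the dual of axiom T, which corresponds to reflexivity. R is reflexive — valid.
(B) axiom 5: valid iff R is euclidean. R is euclidean — valid.
(C) axiom D: valid iff R is serial. R is serial — valid.
(D) PPφ → Pφ is the dual of axiom 4, which corresponds to transitivity. R is transitive — valid.
(E) PNφ → φ is the dual of axiom B; it is valid on a frame exactly when R is symmetric. R is symmetric, so valid.

A, B, C, D, E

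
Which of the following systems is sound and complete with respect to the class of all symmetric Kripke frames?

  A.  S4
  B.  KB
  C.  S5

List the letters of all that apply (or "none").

(A) S4 is determined by the class of reflexive and transitive frames.
(B) KB is determined by exactly this class.
(C) S5 is determined by the class of reflexive, symmetric, and transitive frames.

B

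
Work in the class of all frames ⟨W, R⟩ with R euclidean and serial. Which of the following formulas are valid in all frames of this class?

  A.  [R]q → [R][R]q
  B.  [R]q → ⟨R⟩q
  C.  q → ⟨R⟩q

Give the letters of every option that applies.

B

(A) [R]q → [R][R]q is axiom 4; it is valid on a frame exactly when R is transitive. Such an R need not be transitive, so not valid.
(B) [R]q → ⟨R⟩q is axiom D; it is valid on a frame exactly when R is serial. Every such R is serial, so valid.
(C) the dual of axiom T: valid iff R is reflexive. Such an R need not be reflexive — not valid.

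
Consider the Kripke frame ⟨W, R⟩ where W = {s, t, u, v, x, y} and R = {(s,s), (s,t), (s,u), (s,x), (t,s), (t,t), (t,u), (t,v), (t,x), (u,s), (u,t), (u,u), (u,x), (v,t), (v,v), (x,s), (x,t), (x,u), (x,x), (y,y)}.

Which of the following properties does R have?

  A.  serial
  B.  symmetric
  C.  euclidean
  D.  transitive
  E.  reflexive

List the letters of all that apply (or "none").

(A) serial: every world has an R-successor.
(B) symmetric: every R-edge is matched by its reverse.
(C) not euclidean: t R s and t R v but not s R v.
(D) not transitive: s R t and t R v but not s R v.
(E) reflexive: each world relates to itself.

A, B, E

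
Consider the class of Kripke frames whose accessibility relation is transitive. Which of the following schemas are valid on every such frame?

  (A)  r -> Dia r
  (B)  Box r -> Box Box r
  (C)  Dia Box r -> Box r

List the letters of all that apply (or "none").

(A) r -> Dia r (the dual of axiom T) characterises the reflexive frames. Such an R need not be reflexive — not valid.
(B) axiom 4: valid iff R is transitive. Every such R is transitive — valid.
(C) the dual of axiom 5: valid iff R is euclidean. Such an R need not be euclidean — not valid.

B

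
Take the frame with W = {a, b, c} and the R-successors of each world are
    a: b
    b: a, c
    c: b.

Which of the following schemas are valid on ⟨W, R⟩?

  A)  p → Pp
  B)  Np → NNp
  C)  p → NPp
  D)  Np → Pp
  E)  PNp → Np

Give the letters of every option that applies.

R is not reflexive: not a R a.
R is symmetric: every R-edge is matched by its reverse.
R is not transitive: a R b and b R a but not a R a.
R is not euclidean: b R a and b R c but not a R c.
R is serial: every world has an R-successor.
(A) p → Pp (the dual of axiom T) characterises the reflexive frames. R is not reflexive — not valid.
(B) Np → NNp is axiom 4; it is valid on a frame exactly when R is transitive. R is not transitive, so not valid.
(C) p → NPp is axiom B; it is valid on a frame exactly when R is symmetric. R is symmetric, so valid.
(D) axiom D: valid iff R is serial. R is serial — valid.
(E) the dual of axiom 5: valid iff R is euclidean. R is not euclidean — not valid.

C, D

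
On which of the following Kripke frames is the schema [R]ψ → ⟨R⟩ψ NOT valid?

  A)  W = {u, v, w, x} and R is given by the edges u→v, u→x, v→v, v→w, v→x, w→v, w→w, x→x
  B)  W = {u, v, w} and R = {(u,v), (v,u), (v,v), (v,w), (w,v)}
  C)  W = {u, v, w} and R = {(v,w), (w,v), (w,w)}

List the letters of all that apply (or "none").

The schema [R]ψ → ⟨R⟩ψ is axiom D; it is valid on a frame iff R is serial.
(A) R is serial (every world has an R-successor), so the schema is valid here.
(B) R is serial (every world has an R-successor), so the schema is valid here.
(C) R is not serial (u has no R-successor), so the schema fails here.

C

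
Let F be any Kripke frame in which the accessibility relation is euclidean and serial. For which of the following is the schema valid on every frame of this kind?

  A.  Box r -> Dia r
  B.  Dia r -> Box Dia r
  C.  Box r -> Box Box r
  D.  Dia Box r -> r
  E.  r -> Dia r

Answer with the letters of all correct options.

(A) Box r -> Dia r (axiom D) characterises the serial frames. Every such R is serial — valid.
(B) axiom 5: valid iff R is euclidean. Every such R is euclidean — valid.
(C) axiom 4: valid iff R is transitive. Such an R need not be transitive — not valid.
(D) Dia Box r -> r is the dual of axiom B, which corresponds to symmetry. Such an R need not be symmetric — not valid.
(E) r -> Dia r (the dual of axiom T) characterises the reflexive frames. Such an R need not be reflexive — not valid.

A, B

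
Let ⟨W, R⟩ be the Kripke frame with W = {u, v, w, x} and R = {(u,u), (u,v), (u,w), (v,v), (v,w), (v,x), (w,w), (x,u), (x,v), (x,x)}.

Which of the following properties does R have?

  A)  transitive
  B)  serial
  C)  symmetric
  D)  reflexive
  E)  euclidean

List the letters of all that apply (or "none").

(A) not transitive: u R v and v R x but not u R x.
(B) serial: every world has an R-successor.
(C) not symmetric: u R v but not v R u.
(D) reflexive: each world relates to itself.
(E) not euclidean: u R v and u R u but not v R u.

B, D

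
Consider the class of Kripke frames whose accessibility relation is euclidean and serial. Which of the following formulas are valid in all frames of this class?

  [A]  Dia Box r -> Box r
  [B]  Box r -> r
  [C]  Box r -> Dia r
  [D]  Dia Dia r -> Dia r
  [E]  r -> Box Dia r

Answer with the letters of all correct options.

(A) Dia Box r -> Box r (the dual of axiom 5) characterises the euclidean frames. Every such R is euclidean — valid.
(B) axiom T: valid iff R is reflexive. Such an R need not be reflexive — not valid.
(C) Box r -> Dia r (axiom D) characterises the serial frames. Every such R is serial — valid.
(D) Dia Dia r -> Dia r is the dual of axiom 4; it is valid on a frame exactly when R is transitive. Such an R need not be transitive, so not valid.
(E) r -> Box Dia r is axiom B; it is valid on a frame exactly when R is symmetric. Such an R need not be symmetric, so not valid.

A, C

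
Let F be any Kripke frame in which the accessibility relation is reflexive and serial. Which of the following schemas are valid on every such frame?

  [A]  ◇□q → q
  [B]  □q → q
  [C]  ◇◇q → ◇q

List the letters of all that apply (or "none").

(A) ◇□q → q is the dual of axiom B, which corresponds to symmetry. Such an R need not be symmetric — not valid.
(B) □q → q is axiom T; it is valid on a frame exactly when R is reflexive. Every such R is reflexive, so valid.
(C) ◇◇q → ◇q (the dual of axiom 4) characterises the transitive frames. Such an R need not be transitive — not valid.

B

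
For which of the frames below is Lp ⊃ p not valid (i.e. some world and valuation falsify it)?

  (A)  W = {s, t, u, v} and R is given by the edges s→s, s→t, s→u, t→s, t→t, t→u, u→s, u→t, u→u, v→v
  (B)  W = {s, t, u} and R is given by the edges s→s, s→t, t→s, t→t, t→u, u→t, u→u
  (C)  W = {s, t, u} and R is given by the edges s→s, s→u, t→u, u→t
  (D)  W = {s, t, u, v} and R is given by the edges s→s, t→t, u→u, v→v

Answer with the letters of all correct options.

The schema Lp ⊃ p is axiom T; it is valid on a frame iff R is reflexive.
(A) R is reflexive (each world relates to itself), so the schema is valid here.
(B) R is reflexive (each world relates to itself), so the schema is valid here.
(C) R is not reflexive (not t R t), so the schema fails here.
(D) R is reflexive (each world relates to itself), so the schema is valid here.

C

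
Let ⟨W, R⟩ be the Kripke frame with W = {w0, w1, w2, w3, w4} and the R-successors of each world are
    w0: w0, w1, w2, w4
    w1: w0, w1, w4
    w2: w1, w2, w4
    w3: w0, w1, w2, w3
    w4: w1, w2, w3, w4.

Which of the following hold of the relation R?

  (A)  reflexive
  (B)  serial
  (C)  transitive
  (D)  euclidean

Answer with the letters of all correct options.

A, B

(A) reflexive: each world relates to itself.
(B) serial: every world has an R-successor.
(C) not transitive: w0 R w4 and w4 R w3 but not w0 R w3.
(D) not euclidean: w0 R w1 and w0 R w2 but not w1 R w2.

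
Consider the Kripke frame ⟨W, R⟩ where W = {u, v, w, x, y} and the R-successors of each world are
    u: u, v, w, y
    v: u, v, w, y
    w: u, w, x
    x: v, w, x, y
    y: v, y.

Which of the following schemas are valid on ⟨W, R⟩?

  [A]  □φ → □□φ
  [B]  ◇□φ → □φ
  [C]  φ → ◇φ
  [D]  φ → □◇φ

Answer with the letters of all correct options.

C

R is reflexive: each world relates to itself.
R is not symmetric: u R y but not y R u.
R is not transitive: u R w and w R x but not u R x.
R is not euclidean: u R w and u R v but not w R v.
(A) □φ → □□φ (axiom 4) characterises the transitive frames. R is not transitive — not valid.
(B) ◇□φ → □φ (the dual of axiom 5) characterises the euclidean frames. R is not euclidean — not valid.
(C) the dual of axiom T: valid iff R is reflexive. R is reflexive — valid.
(D) φ → □◇φ is axiom B, which corresponds to symmetry. R is not symmetric — not valid.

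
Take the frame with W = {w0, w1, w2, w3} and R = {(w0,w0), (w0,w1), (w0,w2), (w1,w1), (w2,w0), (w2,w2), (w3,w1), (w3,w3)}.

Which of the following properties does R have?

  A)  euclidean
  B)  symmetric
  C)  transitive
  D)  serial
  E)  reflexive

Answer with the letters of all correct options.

(A) not euclidean: w0 R w1 and w0 R w0 but not w1 R w0.
(B) not symmetric: w0 R w1 but not w1 R w0.
(C) not transitive: w2 R w0 and w0 R w1 but not w2 R w1.
(D) serial: every world has an R-successor.
(E) reflexive: each world relates to itself.

D, E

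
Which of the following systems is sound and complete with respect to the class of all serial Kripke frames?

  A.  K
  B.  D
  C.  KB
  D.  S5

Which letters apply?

B

(A) K is determined by the class of arbitrary frames.
(B) D is determined by exactly this class.
(C) KB is determined by the class of symmetric frames.
(D) S5 is determined by the class of reflexive, symmetric, and transitive frames.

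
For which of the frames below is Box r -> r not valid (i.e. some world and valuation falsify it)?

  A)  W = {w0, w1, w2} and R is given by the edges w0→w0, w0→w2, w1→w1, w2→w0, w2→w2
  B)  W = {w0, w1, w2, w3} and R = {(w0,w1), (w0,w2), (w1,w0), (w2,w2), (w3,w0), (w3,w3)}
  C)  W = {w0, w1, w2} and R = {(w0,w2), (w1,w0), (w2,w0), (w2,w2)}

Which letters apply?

B, C

The schema Box r -> r is axiom T; it is valid on a frame iff R is reflexive.
(A) R is reflexive (each world relates to itself), so the schema is valid here.
(B) R is not reflexive (not w0 R w0), so the schema fails here.
(C) R is not reflexive (not w0 R w0), so the schema fails here.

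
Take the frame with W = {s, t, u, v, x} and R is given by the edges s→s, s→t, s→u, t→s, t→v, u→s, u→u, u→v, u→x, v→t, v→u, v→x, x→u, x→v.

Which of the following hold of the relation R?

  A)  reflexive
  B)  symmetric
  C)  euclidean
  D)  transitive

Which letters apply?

(A) not reflexive: not t R t.
(B) symmetric: every R-edge is matched by its reverse.
(C) not euclidean: s R t and s R u but not t R u.
(D) not transitive: s R t and t R v but not s R v.

B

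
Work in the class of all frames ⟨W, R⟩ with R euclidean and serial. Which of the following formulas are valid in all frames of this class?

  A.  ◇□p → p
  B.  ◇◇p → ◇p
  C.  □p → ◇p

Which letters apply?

(A) ◇□p → p is the dual of axiom B, which corresponds to symmetry. Such an R need not be symmetric — not valid.
(B) ◇◇p → ◇p is the dual of axiom 4; it is valid on a frame exactly when R is transitive. Such an R need not be transitive, so not valid.
(C) □p → ◇p (axiom D) characterises the serial frames. Every such R is serial — valid.

C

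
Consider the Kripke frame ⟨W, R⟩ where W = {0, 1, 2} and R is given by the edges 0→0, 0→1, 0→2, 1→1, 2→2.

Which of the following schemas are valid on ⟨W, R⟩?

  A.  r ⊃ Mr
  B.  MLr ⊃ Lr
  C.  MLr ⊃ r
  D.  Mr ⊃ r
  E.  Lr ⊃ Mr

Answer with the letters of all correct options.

A, E

R is reflexive: each world relates to itself.
R is not symmetric: 0 R 1 but not 1 R 0.
R is not euclidean: 0 R 1 and 0 R 0 but not 1 R 0.
R is serial: every world has an R-successor.
R is not a subset of the identity: 0 R 1 with 0 ≠ 1.
(A) r ⊃ Mr is the dual of axiom T, which corresponds to reflexivity. R is reflexive — valid.
(B) the dual of axiom 5: valid iff R is euclidean. R is not euclidean — not valid.
(C) MLr ⊃ r (the dual of axiom B) characterises the symmetric frames. R is not symmetric — not valid.
(D) Mr ⊃ r (the converse of T) corresponds to R being a subset of the identity. Here R ⊄ identity, so not valid.
(E) Lr ⊃ Mr is axiom D, which corresponds to seriality. R is serial — valid.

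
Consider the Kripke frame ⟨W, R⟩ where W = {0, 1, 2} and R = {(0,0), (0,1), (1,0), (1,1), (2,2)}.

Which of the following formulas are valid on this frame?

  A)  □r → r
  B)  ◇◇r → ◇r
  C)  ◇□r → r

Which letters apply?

A, B, C

R is reflexive: each world relates to itself.
R is symmetric: every R-edge is matched by its reverse.
R is transitive: R is closed under composition.
(A) □r → r (axiom T) characterises the reflexive frames. R is reflexive — valid.
(B) ◇◇r → ◇r (the dual of axiom 4) characterises the transitive frames. R is transitive — valid.
(C) ◇□r → r is the dual of axiom B; it is valid on a frame exactly when R is symmetric. R is symmetric, so valid.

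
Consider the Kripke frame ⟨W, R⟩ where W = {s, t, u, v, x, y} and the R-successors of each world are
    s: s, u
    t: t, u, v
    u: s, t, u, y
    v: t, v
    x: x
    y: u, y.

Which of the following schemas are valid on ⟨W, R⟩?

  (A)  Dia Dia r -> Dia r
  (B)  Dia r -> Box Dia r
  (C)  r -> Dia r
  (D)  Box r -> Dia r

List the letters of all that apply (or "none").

C, D

R is reflexive: each world relates to itself.
R is not transitive: s R u and u R t but not s R t.
R is not euclidean: t R u and t R v but not u R v.
R is serial: every world has an R-successor.
(A) Dia Dia r -> Dia r (the dual of axiom 4) characterises the transitive frames. R is not transitive — not valid.
(B) axiom 5: valid iff R is euclidean. R is not euclidean — not valid.
(C) r -> Dia r is the dual of axiom T, which corresponds to reflexivity. R is reflexive — valid.
(D) Box r -> Dia r is axiom D, which corresponds to seriality. R is serial — valid.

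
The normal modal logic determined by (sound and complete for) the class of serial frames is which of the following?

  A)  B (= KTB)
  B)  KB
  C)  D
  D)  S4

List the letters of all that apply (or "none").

C

(A) B (= KTB) is determined by the class of reflexive and symmetric frames.
(B) KB is determined by the class of symmetric frames.
(C) D is determined by exactly this class.
(D) S4 is determined by the class of reflexive and transitive frames.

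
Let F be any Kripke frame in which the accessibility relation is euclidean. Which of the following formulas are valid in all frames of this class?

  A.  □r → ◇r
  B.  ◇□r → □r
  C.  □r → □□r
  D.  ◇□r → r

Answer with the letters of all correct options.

(A) □r → ◇r (axiom D) characterises the serial frames. Such an R need not be serial — not valid.
(B) ◇□r → □r is the dual of axiom 5, which corresponds to the euclidean property. Every such R is euclidean — valid.
(C) □r → □□r is axiom 4, which corresponds to transitivity. Such an R need not be transitive — not valid.
(D) ◇□r → r is the dual of axiom B; it is valid on a frame exactly when R is symmetric. Such an R need not be symmetric, so not valid.

B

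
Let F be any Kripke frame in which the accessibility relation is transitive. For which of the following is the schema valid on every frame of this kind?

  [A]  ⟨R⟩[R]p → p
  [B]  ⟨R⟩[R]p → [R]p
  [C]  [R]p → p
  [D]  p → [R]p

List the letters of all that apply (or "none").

none

(A) ⟨R⟩[R]p → p is the dual of axiom B; it is valid on a frame exactly when R is symmetric. Such an R need not be symmetric, so not valid.
(B) the dual of axiom 5: valid iff R is euclidean. Such an R need not be euclidean — not valid.
(C) [R]p → p (axiom T) characterises the reflexive frames. Such an R need not be reflexive — not valid.
(D) p → [R]p (equivalent to ◇p→p) corresponds to R being a subset of the identity. Such an R need not be a subset of the identity, so not valid.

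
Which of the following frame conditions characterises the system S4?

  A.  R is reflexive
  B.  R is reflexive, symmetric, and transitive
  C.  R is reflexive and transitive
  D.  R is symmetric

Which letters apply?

(A) this class determines T (= KT), not S4.
(B) this class determines S5, not S4.
(C) S4 is sound and complete for exactly this class.
(D) this class determines KB, not S4.

C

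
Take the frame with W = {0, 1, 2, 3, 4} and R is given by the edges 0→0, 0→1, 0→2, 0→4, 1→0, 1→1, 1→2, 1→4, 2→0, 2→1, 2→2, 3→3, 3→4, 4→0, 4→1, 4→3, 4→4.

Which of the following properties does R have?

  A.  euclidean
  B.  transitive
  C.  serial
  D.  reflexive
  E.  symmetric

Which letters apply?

C, D, E

(A) not euclidean: 0 R 2 and 0 R 4 but not 2 R 4.
(B) not transitive: 0 R 4 and 4 R 3 but not 0 R 3.
(C) serial: every world has an R-successor.
(D) reflexive: each world relates to itself.
(E) symmetric: every R-edge is matched by its reverse.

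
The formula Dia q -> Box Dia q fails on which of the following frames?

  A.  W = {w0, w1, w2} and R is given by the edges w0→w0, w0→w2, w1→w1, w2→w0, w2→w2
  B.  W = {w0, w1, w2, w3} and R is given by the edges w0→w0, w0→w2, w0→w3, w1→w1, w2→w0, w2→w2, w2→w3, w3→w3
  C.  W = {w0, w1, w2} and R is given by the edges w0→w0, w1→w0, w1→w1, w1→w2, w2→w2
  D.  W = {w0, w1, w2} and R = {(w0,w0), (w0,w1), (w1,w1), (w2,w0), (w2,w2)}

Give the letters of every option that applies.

The schema Dia q -> Box Dia q is axiom 5; it is valid on a frame iff R is euclidean.
(A) R is euclidean (any two R-successors of the same world are R-related), so the schema is valid here.
(B) R is not euclidean (w0 R w3 and w0 R w0 but not w3 R w0), so the schema fails here.
(C) R is not euclidean (w1 R w0 and w1 R w1 but not w0 R w1), so the schema fails here.
(D) R is not euclidean (w0 R w1 and w0 R w0 but not w1 R w0), so the schema fails here.

B, C, D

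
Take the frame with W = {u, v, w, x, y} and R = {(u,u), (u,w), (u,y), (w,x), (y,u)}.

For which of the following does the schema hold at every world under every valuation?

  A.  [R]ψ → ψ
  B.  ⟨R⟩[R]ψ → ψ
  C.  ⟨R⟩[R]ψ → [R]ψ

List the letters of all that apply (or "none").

none

R is not reflexive: not v R v.
R is not symmetric: u R w but not w R u.
R is not euclidean: u R w and u R u but not w R u.
(A) [R]ψ → ψ (axiom T) characterises the reflexive frames. R is not reflexive — not valid.
(B) the dual of axiom B: valid iff R is symmetric. R is not symmetric — not valid.
(C) ⟨R⟩[R]ψ → [R]ψ is the dual of axiom 5; it is valid on a frame exactly when R is euclidean. R is not euclidean, so not valid.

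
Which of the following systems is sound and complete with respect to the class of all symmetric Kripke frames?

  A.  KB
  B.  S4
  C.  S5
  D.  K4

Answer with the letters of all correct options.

(A) KB is determined by exactly this class.
(B) S4 is determined by the class of reflexive and transitive frames.
(C) S5 is determined by the class of reflexive, symmetric, and transitive frames.
(D) K4 is determined by the class of transitive frames.

A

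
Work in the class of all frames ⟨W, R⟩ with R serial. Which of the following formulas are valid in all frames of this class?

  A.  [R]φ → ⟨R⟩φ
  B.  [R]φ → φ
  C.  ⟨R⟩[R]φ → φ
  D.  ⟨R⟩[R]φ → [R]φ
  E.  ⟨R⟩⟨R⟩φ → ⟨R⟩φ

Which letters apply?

A

(A) axiom D: valid iff R is serial. Every such R is serial — valid.
(B) axiom T: valid iff R is reflexive. Such an R need not be reflexive — not valid.
(C) the dual of axiom B: valid iff R is symmetric. Such an R need not be symmetric — not valid.
(D) ⟨R⟩[R]φ → [R]φ is the dual of axiom 5, which corresponds to the euclidean property. Such an R need not be euclidean — not valid.
(E) ⟨R⟩⟨R⟩φ → ⟨R⟩φ is the dual of axiom 4, which corresponds to transitivity. Such an R need not be transitive — not valid.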